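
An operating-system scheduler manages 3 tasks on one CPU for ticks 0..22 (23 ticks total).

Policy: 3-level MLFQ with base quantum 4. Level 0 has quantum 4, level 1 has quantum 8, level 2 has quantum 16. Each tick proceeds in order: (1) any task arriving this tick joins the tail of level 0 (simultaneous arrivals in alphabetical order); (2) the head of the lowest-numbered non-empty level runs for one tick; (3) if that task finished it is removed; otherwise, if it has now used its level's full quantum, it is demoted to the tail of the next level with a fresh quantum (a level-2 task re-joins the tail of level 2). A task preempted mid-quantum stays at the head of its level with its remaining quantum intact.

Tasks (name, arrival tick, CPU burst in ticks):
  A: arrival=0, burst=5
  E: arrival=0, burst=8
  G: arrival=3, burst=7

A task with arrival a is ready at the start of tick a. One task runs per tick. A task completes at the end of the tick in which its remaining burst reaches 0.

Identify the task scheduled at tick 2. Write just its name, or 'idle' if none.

running at tick 2 = A

t=0: L0/L1/L2 = AE/-/- → run A
t=1: L0/L1/L2 = AE/-/- → run A
t=2: L0/L1/L2 = AE/-/- → run A
t=3: L0/L1/L2 = AEG/-/- → run A
t=4: L0/L1/L2 = EG/A/- → run E
t=5: L0/L1/L2 = EG/A/- → run E
t=6: L0/L1/L2 = EG/A/- → run E
t=7: L0/L1/L2 = EG/A/- → run E
t=8: L0/L1/L2 = G/AE/- → run G
t=9: L0/L1/L2 = G/AE/- → run G
t=10: L0/L1/L2 = G/AE/- → run G
t=11: L0/L1/L2 = G/AE/- → run G
t=12: L0/L1/L2 = -/AEG/- → run A
t=13: L0/L1/L2 = -/EG/- → run E
t=14: L0/L1/L2 = -/EG/- → run E
t=15: L0/L1/L2 = -/EG/- → run E
t=16: L0/L1/L2 = -/EG/- → run E
t=17: L0/L1/L2 = -/G/- → run G
t=18: L0/L1/L2 = -/G/- → run G
t=19: L0/L1/L2 = -/G/- → run G
t=20: (idle)
t=21: (idle)
t=22: (idle)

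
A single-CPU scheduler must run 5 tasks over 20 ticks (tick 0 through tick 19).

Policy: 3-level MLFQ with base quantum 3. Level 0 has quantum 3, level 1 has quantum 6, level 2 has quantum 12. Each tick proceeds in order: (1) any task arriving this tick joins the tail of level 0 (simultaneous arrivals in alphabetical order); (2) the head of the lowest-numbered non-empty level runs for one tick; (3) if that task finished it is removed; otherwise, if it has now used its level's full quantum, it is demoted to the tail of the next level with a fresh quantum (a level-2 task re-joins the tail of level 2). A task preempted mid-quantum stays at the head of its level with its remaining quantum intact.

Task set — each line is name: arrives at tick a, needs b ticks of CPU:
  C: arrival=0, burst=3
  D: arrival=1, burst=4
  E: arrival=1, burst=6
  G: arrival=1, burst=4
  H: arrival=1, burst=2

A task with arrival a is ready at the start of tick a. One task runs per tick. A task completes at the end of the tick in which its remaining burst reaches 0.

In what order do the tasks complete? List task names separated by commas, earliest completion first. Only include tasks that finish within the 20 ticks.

completion order = C, H, D, E, G

t=0: L0/L1/L2 = C/-/- → run C
t=1: L0/L1/L2 = CDEGH/-/- → run C
t=2: L0/L1/L2 = CDEGH/-/- → run C
t=3: L0/L1/L2 = DEGH/-/- → run D
t=4: L0/L1/L2 = DEGH/-/- → run D
t=5: L0/L1/L2 = DEGH/-/- → run D
t=6: L0/L1/L2 = EGH/D/- → run E
t=7: L0/L1/L2 = EGH/D/- → run E
t=8: L0/L1/L2 = EGH/D/- → run E
t=9: L0/L1/L2 = GH/DE/- → run G
t=10: L0/L1/L2 = GH/DE/- → run G
t=11: L0/L1/L2 = GH/DE/- → run G
t=12: L0/L1/L2 = H/DEG/- → run H
t=13: L0/L1/L2 = H/DEG/- → run H
t=14: L0/L1/L2 = -/DEG/- → run D
t=15: L0/L1/L2 = -/EG/- → run E
t=16: L0/L1/L2 = -/EG/- → run E
t=17: L0/L1/L2 = -/EG/- → run E
t=18: L0/L1/L2 = -/G/- → run G
t=19: (idle)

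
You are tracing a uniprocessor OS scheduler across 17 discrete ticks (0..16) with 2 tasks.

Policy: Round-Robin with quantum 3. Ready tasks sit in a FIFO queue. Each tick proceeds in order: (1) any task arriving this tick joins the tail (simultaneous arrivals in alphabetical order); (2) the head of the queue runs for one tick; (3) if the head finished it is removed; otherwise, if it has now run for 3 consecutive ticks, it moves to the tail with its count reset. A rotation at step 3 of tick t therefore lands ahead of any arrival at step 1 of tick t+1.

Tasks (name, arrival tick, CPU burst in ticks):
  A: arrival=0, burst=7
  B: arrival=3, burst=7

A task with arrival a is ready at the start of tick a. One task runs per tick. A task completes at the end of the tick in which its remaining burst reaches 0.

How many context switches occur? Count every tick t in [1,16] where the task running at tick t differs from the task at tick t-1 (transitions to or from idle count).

context switches = 4

t=0: queue=[A] q_used=0 → run A
t=1: queue=[A] q_used=1 → run A
t=2: queue=[A] q_used=2 → run A
t=3: queue=[A,B] q_used=0 → run A
t=4: queue=[A,B] q_used=1 → run A
t=5: queue=[A,B] q_used=2 → run A
t=6: queue=[B,A] q_used=0 → run B
t=7: queue=[B,A] q_used=1 → run B
t=8: queue=[B,A] q_used=2 → run B
t=9: queue=[A,B] q_used=0 → run A
t=10: queue=[B] q_used=0 → run B
t=11: queue=[B] q_used=1 → run B
t=12: queue=[B] q_used=2 → run B
t=13: queue=[B] q_used=0 → run B
t=14: (idle)
t=15: (idle)
t=16: (idle)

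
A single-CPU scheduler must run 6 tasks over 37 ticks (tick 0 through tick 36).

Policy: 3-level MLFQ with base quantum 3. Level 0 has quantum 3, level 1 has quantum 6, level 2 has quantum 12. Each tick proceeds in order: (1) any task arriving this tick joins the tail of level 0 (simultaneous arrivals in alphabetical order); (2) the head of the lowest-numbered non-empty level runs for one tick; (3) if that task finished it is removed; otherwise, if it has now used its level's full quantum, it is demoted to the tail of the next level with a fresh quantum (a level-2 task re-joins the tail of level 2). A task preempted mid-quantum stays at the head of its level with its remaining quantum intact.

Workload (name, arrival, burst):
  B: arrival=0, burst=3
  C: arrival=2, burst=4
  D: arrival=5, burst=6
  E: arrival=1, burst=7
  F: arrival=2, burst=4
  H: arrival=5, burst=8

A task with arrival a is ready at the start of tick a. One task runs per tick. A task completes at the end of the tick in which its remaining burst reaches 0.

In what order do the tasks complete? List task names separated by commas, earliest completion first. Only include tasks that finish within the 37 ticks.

completion order = B, E, C, F, D, H

t=0: L0/L1/L2 = B/-/- → run B
t=1: L0/L1/L2 = BE/-/- → run B
t=2: L0/L1/L2 = BECF/-/- → run B
t=3: L0/L1/L2 = ECF/-/- → run E
t=4: L0/L1/L2 = ECF/-/- → run E
t=5: L0/L1/L2 = ECFDH/-/- → run E
t=6: L0/L1/L2 = CFDH/E/- → run C
t=7: L0/L1/L2 = CFDH/E/- → run C
t=8: L0/L1/L2 = CFDH/E/- → run C
t=9: L0/L1/L2 = FDH/EC/- → run F
t=10: L0/L1/L2 = FDH/EC/- → run F
t=11: L0/L1/L2 = FDH/EC/- → run F
t=12: L0/L1/L2 = DH/ECF/- → run D
t=13: L0/L1/L2 = DH/ECF/- → run D
t=14: L0/L1/L2 = DH/ECF/- → run D
t=15: L0/L1/L2 = H/ECFD/- → run H
t=16: L0/L1/L2 = H/ECFD/- → run H
t=17: L0/L1/L2 = H/ECFD/- → run H
t=18: L0/L1/L2 = -/ECFDH/- → run E
t=19: L0/L1/L2 = -/ECFDH/- → run E
t=20: L0/L1/L2 = -/ECFDH/- → run E
t=21: L0/L1/L2 = -/ECFDH/- → run E
t=22: L0/L1/L2 = -/CFDH/- → run C
t=23: L0/L1/L2 = -/FDH/- → run F
t=24: L0/L1/L2 = -/DH/- → run D
t=25: L0/L1/L2 = -/DH/- → run D
t=26: L0/L1/L2 = -/DH/- → run D
t=27: L0/L1/L2 = -/H/- → run H
t=28: L0/L1/L2 = -/H/- → run H
t=29: L0/L1/L2 = -/H/- → run H
t=30: L0/L1/L2 = -/H/- → run H
t=31: L0/L1/L2 = -/H/- → run H
t=32: (idle)
t=33: (idle)
t=34: (idle)
t=35: (idle)
t=36: (idle)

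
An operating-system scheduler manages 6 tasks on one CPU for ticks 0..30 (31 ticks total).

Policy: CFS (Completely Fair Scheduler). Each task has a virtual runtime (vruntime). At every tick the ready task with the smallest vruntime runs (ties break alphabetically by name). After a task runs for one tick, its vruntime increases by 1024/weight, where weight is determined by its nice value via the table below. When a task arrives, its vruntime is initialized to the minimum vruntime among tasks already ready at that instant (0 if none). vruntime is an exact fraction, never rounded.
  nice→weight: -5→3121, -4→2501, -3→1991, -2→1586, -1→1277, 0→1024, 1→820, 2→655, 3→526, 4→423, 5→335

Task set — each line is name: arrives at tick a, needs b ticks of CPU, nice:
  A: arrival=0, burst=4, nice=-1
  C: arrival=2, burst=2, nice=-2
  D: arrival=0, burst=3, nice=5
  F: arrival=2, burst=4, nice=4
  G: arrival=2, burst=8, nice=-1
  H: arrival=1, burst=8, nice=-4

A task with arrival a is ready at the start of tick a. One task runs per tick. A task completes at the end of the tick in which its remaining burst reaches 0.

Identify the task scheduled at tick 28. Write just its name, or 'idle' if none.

t=0: vr[A=0 D=0] → run A
t=1: vr[A=1024/1277 D=0 H=0] → run D
t=2: vr[A=1024/1277 C=0 D=1024/335 F=0 G=0 H=0] → run C
t=3: vr[A=1024/1277 C=512/793 D=1024/335 F=0 G=0 H=0] → run F
t=4: vr[A=1024/1277 C=512/793 D=1024/335 F=1024/423 G=0 H=0] → run G
t=5: vr[A=1024/1277 C=512/793 D=1024/335 F=1024/423 G=1024/1277 H=0] → run H
t=6: vr[A=1024/1277 C=512/793 D=1024/335 F=1024/423 G=1024/1277 H=1024/2501] → run H
t=7: vr[A=1024/1277 C=512/793 D=1024/335 F=1024/423 G=1024/1277 H=2048/2501] → run C
t=8: vr[A=1024/1277 D=1024/335 F=1024/423 G=1024/1277 H=2048/2501] → run A
t=9: vr[A=2048/1277 D=1024/335 F=1024/423 G=1024/1277 H=2048/2501] → run G
t=10: vr[A=2048/1277 D=1024/335 F=1024/423 G=2048/1277 H=2048/2501] → run H
t=11: vr[A=2048/1277 D=1024/335 F=1024/423 G=2048/1277 H=3072/2501] → run H
t=12: vr[A=2048/1277 D=1024/335 F=1024/423 G=2048/1277 H=4096/2501] → run A
t=13: vr[A=3072/1277 D=1024/335 F=1024/423 G=2048/1277 H=4096/2501] → run G
t=14: vr[A=3072/1277 D=1024/335 F=1024/423 G=3072/1277 H=4096/2501] → run H
t=15: vr[A=3072/1277 D=1024/335 F=1024/423 G=3072/1277 H=5120/2501] → run H
t=16: vr[A=3072/1277 D=1024/335 F=1024/423 G=3072/1277 H=6144/2501] → run A
t=17: vr[D=1024/335 F=1024/423 G=3072/1277 H=6144/2501] → run G
t=18: vr[D=1024/335 F=1024/423 G=4096/1277 H=6144/2501] → run F
t=19: vr[D=1024/335 F=2048/423 G=4096/1277 H=6144/2501] → run H
t=20: vr[D=1024/335 F=2048/423 G=4096/1277 H=7168/2501] → run H
t=21: vr[D=1024/335 F=2048/423 G=4096/1277] → run D
t=22: vr[D=2048/335 F=2048/423 G=4096/1277] → run G
t=23: vr[D=2048/335 F=2048/423 G=5120/1277] → run G
t=24: vr[D=2048/335 F=2048/423 G=6144/1277] → run G
t=25: vr[D=2048/335 F=2048/423 G=7168/1277] → run F
t=26: vr[D=2048/335 F=1024/141 G=7168/1277] → run G
t=27: vr[D=2048/335 F=1024/141] → run D
t=28: vr[F=1024/141] → run F
t=29: (idle)
t=30: (idle)

running at tick 28 = F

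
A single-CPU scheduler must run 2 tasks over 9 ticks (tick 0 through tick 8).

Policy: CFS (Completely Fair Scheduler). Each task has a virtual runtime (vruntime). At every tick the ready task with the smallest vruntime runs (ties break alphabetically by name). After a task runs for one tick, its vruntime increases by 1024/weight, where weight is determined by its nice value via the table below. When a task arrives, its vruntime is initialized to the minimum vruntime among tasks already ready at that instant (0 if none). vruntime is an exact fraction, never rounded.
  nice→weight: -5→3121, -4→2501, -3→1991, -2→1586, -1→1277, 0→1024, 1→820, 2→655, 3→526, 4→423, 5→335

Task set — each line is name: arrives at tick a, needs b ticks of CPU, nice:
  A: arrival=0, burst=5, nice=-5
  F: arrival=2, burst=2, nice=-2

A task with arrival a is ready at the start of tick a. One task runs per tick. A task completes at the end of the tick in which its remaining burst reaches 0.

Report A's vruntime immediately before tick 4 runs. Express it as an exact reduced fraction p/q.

t=0: vr[A=0] → run A
t=1: vr[A=1024/3121] → run A
t=2: vr[A=2048/3121 F=2048/3121] → run A
t=3: vr[A=3072/3121 F=2048/3121] → run F
t=4: vr[A=3072/3121 F=3222016/2474953] → run A
t=5: vr[A=4096/3121 F=3222016/2474953] → run F
t=6: vr[A=4096/3121] → run A
t=7: (idle)
t=8: (idle)

vruntime(A, start of tick 4) = 3072/3121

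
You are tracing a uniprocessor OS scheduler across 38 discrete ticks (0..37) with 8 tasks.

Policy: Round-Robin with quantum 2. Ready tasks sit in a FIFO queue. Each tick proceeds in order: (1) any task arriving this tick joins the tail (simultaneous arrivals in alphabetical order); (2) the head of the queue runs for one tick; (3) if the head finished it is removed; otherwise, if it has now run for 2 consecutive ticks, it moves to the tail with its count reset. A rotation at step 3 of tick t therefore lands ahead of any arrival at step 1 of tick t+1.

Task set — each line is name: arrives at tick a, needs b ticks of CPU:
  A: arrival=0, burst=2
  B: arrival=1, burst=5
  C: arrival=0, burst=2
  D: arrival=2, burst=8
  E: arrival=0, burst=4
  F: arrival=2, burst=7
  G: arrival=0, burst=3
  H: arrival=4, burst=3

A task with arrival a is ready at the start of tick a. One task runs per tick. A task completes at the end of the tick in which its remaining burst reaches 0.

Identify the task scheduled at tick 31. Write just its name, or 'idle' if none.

running at tick 31 = D

t=0: queue=[A,C,E,G] q_used=0 → run A
t=1: queue=[A,C,E,G,B] q_used=1 → run A
t=2: queue=[C,E,G,B,D,F] q_used=0 → run C
t=3: queue=[C,E,G,B,D,F] q_used=1 → run C
t=4: queue=[E,G,B,D,F,H] q_used=0 → run E
t=5: queue=[E,G,B,D,F,H] q_used=1 → run E
t=6: queue=[G,B,D,F,H,E] q_used=0 → run G
t=7: queue=[G,B,D,F,H,E] q_used=1 → run G
t=8: queue=[B,D,F,H,E,G] q_used=0 → run B
t=9: queue=[B,D,F,H,E,G] q_used=1 → run B
t=10: queue=[D,F,H,E,G,B] q_used=0 → run D
t=11: queue=[D,F,H,E,G,B] q_used=1 → run D
t=12: queue=[F,H,E,G,B,D] q_used=0 → run F
t=13: queue=[F,H,E,G,B,D] q_used=1 → run F
t=14: queue=[H,E,G,B,D,F] q_used=0 → run H
t=15: queue=[H,E,G,B,D,F] q_used=1 → run H
t=16: queue=[E,G,B,D,F,H] q_used=0 → run E
t=17: queue=[E,G,B,D,F,H] q_used=1 → run E
t=18: queue=[G,B,D,F,H] q_used=0 → run G
t=19: queue=[B,D,F,H] q_used=0 → run B
t=20: queue=[B,D,F,H] q_used=1 → run B
t=21: queue=[D,F,H,B] q_used=0 → run D
t=22: queue=[D,F,H,B] q_used=1 → run D
t=23: queue=[F,H,B,D] q_used=0 → run F
t=24: queue=[F,H,B,D] q_used=1 → run F
t=25: queue=[H,B,D,F] q_used=0 → run H
t=26: queue=[B,D,F] q_used=0 → run B
t=27: queue=[D,F] q_used=0 → run D
t=28: queue=[D,F] q_used=1 → run D
t=29: queue=[F,D] q_used=0 → run F
t=30: queue=[F,D] q_used=1 → run F
t=31: queue=[D,F] q_used=0 → run D
t=32: queue=[D,F] q_used=1 → run D
t=33: queue=[F] q_used=0 → run F
t=34: (idle)
t=35: (idle)
t=36: (idle)
t=37: (idle)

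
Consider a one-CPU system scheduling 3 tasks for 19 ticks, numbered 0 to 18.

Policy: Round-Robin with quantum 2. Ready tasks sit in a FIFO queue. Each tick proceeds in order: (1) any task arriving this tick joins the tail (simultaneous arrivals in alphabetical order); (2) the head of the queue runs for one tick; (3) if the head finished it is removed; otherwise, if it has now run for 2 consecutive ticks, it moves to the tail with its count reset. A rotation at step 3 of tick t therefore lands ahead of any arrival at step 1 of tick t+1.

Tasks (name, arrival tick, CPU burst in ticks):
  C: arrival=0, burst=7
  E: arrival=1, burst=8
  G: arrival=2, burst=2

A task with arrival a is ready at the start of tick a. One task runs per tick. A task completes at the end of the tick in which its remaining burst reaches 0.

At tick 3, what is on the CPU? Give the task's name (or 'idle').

t=0: queue=[C] q_used=0 → run C
t=1: queue=[C,E] q_used=1 → run C
t=2: queue=[E,C,G] q_used=0 → run E
t=3: queue=[E,C,G] q_used=1 → run E
t=4: queue=[C,G,E] q_used=0 → run C
t=5: queue=[C,G,E] q_used=1 → run C
t=6: queue=[G,E,C] q_used=0 → run G
t=7: queue=[G,E,C] q_used=1 → run G
t=8: queue=[E,C] q_used=0 → run E
t=9: queue=[E,C] q_used=1 → run E
t=10: queue=[C,E] q_used=0 → run C
t=11: queue=[C,E] q_used=1 → run C
t=12: queue=[E,C] q_used=0 → run E
t=13: queue=[E,C] q_used=1 → run E
t=14: queue=[C,E] q_used=0 → run C
t=15: queue=[E] q_used=0 → run E
t=16: queue=[E] q_used=1 → run E
t=17: (idle)
t=18: (idle)

running at tick 3 = E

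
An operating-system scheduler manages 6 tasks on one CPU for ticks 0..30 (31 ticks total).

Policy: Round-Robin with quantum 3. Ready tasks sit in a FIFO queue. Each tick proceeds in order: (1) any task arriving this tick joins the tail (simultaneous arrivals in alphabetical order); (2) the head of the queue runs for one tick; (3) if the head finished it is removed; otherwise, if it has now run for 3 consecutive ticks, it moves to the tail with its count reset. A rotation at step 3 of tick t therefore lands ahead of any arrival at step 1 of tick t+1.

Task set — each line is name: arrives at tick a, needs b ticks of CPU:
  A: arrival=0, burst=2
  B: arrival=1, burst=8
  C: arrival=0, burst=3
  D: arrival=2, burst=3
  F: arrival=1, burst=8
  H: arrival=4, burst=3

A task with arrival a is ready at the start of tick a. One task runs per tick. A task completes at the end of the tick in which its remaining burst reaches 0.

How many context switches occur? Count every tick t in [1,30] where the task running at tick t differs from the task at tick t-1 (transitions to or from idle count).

context switches = 10

t=0: queue=[A,C] q_used=0 → run A
t=1: queue=[A,C,B,F] q_used=1 → run A
t=2: queue=[C,B,F,D] q_used=0 → run C
t=3: queue=[C,B,F,D] q_used=1 → run C
t=4: queue=[C,B,F,D,H] q_used=2 → run C
t=5: queue=[B,F,D,H] q_used=0 → run B
t=6: queue=[B,F,D,H] q_used=1 → run B
t=7: queue=[B,F,D,H] q_used=2 → run B
t=8: queue=[F,D,H,B] q_used=0 → run F
t=9: queue=[F,D,H,B] q_used=1 → run F
t=10: queue=[F,D,H,B] q_used=2 → run F
t=11: queue=[D,H,B,F] q_used=0 → run D
t=12: queue=[D,H,B,F] q_used=1 → run D
t=13: queue=[D,H,B,F] q_used=2 → run D
t=14: queue=[H,B,F] q_used=0 → run H
t=15: queue=[H,B,F] q_used=1 → run H
t=16: queue=[H,B,F] q_used=2 → run H
t=17: queue=[B,F] q_used=0 → run B
t=18: queue=[B,F] q_used=1 → run B
t=19: queue=[B,F] q_used=2 → run B
t=20: queue=[F,B] q_used=0 → run F
t=21: queue=[F,B] q_used=1 → run F
t=22: queue=[F,B] q_used=2 → run F
t=23: queue=[B,F] q_used=0 → run B
t=24: queue=[B,F] q_used=1 → run B
t=25: queue=[F] q_used=0 → run F
t=26: queue=[F] q_used=1 → run F
t=27: (idle)
t=28: (idle)
t=29: (idle)
t=30: (idle)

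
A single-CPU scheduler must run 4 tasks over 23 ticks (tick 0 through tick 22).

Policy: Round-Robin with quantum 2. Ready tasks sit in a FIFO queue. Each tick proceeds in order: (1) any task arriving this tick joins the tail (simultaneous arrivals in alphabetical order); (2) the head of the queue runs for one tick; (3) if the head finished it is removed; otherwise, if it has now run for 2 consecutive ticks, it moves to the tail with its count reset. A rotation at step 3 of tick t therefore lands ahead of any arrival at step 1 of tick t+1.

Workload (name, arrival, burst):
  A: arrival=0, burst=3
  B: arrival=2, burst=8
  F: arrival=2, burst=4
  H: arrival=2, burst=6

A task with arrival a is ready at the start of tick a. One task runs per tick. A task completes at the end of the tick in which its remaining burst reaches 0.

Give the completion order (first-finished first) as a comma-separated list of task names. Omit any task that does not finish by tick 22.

completion order = A, F, H, B

t=0: queue=[A] q_used=0 → run A
t=1: queue=[A] q_used=1 → run A
t=2: queue=[A,B,F,H] q_used=0 → run A
t=3: queue=[B,F,H] q_used=0 → run B
t=4: queue=[B,F,H] q_used=1 → run B
t=5: queue=[F,H,B] q_used=0 → run F
t=6: queue=[F,H,B] q_used=1 → run F
t=7: queue=[H,B,F] q_used=0 → run H
t=8: queue=[H,B,F] q_used=1 → run H
t=9: queue=[B,F,H] q_used=0 → run B
t=10: queue=[B,F,H] q_used=1 → run B
t=11: queue=[F,H,B] q_used=0 → run F
t=12: queue=[F,H,B] q_used=1 → run F
t=13: queue=[H,B] q_used=0 → run H
t=14: queue=[H,B] q_used=1 → run H
t=15: queue=[B,H] q_used=0 → run B
t=16: queue=[B,H] q_used=1 → run B
t=17: queue=[H,B] q_used=0 → run H
t=18: queue=[H,B] q_used=1 → run H
t=19: queue=[B] q_used=0 → run B
t=20: queue=[B] q_used=1 → run B
t=21: (idle)
t=22: (idle)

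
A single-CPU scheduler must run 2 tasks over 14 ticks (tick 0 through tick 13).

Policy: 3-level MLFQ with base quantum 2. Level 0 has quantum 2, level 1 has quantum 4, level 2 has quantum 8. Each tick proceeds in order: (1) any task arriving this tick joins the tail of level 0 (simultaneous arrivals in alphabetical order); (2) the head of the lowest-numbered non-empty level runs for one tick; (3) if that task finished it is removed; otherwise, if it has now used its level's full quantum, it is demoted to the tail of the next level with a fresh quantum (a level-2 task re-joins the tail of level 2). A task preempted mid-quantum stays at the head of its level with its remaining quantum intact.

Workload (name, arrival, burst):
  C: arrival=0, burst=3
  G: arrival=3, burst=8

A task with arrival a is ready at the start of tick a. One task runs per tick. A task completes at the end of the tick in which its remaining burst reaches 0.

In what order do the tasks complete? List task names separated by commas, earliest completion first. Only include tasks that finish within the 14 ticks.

t=0: L0/L1/L2 = C/-/- → run C
t=1: L0/L1/L2 = C/-/- → run C
t=2: L0/L1/L2 = -/C/- → run C
t=3: L0/L1/L2 = G/-/- → run G
t=4: L0/L1/L2 = G/-/- → run G
t=5: L0/L1/L2 = -/G/- → run G
t=6: L0/L1/L2 = -/G/- → run G
t=7: L0/L1/L2 = -/G/- → run G
t=8: L0/L1/L2 = -/G/- → run G
t=9: L0/L1/L2 = -/-/G → run G
t=10: L0/L1/L2 = -/-/G → run G
t=11: (idle)
t=12: (idle)
t=13: (idle)

completion order = C, G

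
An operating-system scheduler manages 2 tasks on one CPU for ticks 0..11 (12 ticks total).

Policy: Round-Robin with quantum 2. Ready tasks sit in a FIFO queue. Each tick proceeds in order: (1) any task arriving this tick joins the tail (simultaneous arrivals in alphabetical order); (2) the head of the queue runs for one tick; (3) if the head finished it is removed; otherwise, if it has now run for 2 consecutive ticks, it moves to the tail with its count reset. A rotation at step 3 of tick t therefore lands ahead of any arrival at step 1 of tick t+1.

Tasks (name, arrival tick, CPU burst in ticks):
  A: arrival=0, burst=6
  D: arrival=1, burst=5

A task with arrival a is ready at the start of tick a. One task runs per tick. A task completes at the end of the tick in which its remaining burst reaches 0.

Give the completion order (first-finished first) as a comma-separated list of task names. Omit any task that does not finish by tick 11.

t=0: queue=[A] q_used=0 → run A
t=1: queue=[A,D] q_used=1 → run A
t=2: queue=[D,A] q_used=0 → run D
t=3: queue=[D,A] q_used=1 → run D
t=4: queue=[A,D] q_used=0 → run A
t=5: queue=[A,D] q_used=1 → run A
t=6: queue=[D,A] q_used=0 → run D
t=7: queue=[D,A] q_used=1 → run D
t=8: queue=[A,D] q_used=0 → run A
t=9: queue=[A,D] q_used=1 → run A
t=10: queue=[D] q_used=0 → run D
t=11: (idle)

completion order = A, D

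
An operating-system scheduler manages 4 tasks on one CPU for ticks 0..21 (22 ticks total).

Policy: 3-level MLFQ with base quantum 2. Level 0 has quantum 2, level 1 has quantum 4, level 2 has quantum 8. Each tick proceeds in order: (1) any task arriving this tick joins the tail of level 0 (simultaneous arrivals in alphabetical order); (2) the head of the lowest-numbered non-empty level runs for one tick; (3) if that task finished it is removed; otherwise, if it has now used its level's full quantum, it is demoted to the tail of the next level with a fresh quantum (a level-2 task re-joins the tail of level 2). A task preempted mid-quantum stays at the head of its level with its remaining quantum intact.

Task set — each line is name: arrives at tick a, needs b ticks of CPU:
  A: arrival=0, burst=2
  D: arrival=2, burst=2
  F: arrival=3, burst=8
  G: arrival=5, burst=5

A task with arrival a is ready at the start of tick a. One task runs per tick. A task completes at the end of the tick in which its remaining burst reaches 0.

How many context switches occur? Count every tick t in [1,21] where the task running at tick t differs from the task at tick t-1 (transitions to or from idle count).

t=0: L0/L1/L2 = A/-/- → run A
t=1: L0/L1/L2 = A/-/- → run A
t=2: L0/L1/L2 = D/-/- → run D
t=3: L0/L1/L2 = DF/-/- → run D
t=4: L0/L1/L2 = F/-/- → run F
t=5: L0/L1/L2 = FG/-/- → run F
t=6: L0/L1/L2 = G/F/- → run G
t=7: L0/L1/L2 = G/F/- → run G
t=8: L0/L1/L2 = -/FG/- → run F
t=9: L0/L1/L2 = -/FG/- → run F
t=10: L0/L1/L2 = -/FG/- → run F
t=11: L0/L1/L2 = -/FG/- → run F
t=12: L0/L1/L2 = -/G/F → run G
t=13: L0/L1/L2 = -/G/F → run G
t=14: L0/L1/L2 = -/G/F → run G
t=15: L0/L1/L2 = -/-/F → run F
t=16: L0/L1/L2 = -/-/F → run F
t=17: (idle)
t=18: (idle)
t=19: (idle)
t=20: (idle)
t=21: (idle)

context switches = 7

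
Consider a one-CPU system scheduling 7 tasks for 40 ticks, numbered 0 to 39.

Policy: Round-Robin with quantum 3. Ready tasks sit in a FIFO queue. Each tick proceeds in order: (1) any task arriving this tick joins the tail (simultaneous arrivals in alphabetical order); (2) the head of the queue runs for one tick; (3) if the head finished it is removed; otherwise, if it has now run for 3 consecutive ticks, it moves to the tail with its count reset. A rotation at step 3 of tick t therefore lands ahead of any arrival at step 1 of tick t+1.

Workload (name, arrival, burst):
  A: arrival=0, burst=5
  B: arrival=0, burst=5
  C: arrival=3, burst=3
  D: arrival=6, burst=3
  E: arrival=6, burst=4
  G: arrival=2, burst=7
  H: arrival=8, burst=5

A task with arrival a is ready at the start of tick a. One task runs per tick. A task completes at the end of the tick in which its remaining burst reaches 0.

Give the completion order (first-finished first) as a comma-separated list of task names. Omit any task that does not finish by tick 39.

completion order = A, C, B, D, E, H, G

t=0: queue=[A,B] q_used=0 → run A
t=1: queue=[A,B] q_used=1 → run A
t=2: queue=[A,B,G] q_used=2 → run A
t=3: queue=[B,G,A,C] q_used=0 → run B
t=4: queue=[B,G,A,C] q_used=1 → run B
t=5: queue=[B,G,A,C] q_used=2 → run B
t=6: queue=[G,A,C,B,D,E] q_used=0 → run G
t=7: queue=[G,A,C,B,D,E] q_used=1 → run G
t=8: queue=[G,A,C,B,D,E,H] q_used=2 → run G
t=9: queue=[A,C,B,D,E,H,G] q_used=0 → run A
t=10: queue=[A,C,B,D,E,H,G] q_used=1 → run A
t=11: queue=[C,B,D,E,H,G] q_used=0 → run C
t=12: queue=[C,B,D,E,H,G] q_used=1 → run C
t=13: queue=[C,B,D,E,H,G] q_used=2 → run C
t=14: queue=[B,D,E,H,G] q_used=0 → run B
t=15: queue=[B,D,E,H,G] q_used=1 → run B
t=16: queue=[D,E,H,G] q_used=0 → run D
t=17: queue=[D,E,H,G] q_used=1 → run D
t=18: queue=[D,E,H,G] q_used=2 → run D
t=19: queue=[E,H,G] q_used=0 → run E
t=20: queue=[E,H,G] q_used=1 → run E
t=21: queue=[E,H,G] q_used=2 → run E
t=22: queue=[H,G,E] q_used=0 → run H
t=23: queue=[H,G,E] q_used=1 → run H
t=24: queue=[H,G,E] q_used=2 → run H
t=25: queue=[G,E,H] q_used=0 → run G
t=26: queue=[G,E,H] q_used=1 → run G
t=27: queue=[G,E,H] q_used=2 → run G
t=28: queue=[E,H,G] q_used=0 → run E
t=29: queue=[H,G] q_used=0 → run H
t=30: queue=[H,G] q_used=1 → run H
t=31: queue=[G] q_used=0 → run G
t=32: (idle)
t=33: (idle)
t=34: (idle)
t=35: (idle)
t=36: (idle)
t=37: (idle)
t=38: (idle)
t=39: (idle)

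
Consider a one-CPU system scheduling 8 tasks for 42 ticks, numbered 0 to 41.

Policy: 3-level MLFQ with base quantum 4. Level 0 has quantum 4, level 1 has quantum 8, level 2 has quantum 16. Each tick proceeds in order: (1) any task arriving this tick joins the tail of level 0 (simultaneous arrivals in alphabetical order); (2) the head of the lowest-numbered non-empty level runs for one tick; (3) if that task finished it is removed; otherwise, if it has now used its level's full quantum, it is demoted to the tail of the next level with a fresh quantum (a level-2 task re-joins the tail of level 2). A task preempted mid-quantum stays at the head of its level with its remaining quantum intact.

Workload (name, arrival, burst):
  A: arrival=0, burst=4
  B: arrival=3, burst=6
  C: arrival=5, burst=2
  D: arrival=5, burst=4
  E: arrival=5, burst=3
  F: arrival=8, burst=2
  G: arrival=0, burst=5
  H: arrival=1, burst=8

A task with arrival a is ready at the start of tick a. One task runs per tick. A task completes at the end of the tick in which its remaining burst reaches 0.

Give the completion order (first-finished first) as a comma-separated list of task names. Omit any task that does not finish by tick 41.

t=0: L0/L1/L2 = AG/-/- → run A
t=1: L0/L1/L2 = AGH/-/- → run A
t=2: L0/L1/L2 = AGH/-/- → run A
t=3: L0/L1/L2 = AGHB/-/- → run A
t=4: L0/L1/L2 = GHB/-/- → run G
t=5: L0/L1/L2 = GHBCDE/-/- → run G
t=6: L0/L1/L2 = GHBCDE/-/- → run G
t=7: L0/L1/L2 = GHBCDE/-/- → run G
t=8: L0/L1/L2 = HBCDEF/G/- → run H
t=9: L0/L1/L2 = HBCDEF/G/- → run H
t=10: L0/L1/L2 = HBCDEF/G/- → run H
t=11: L0/L1/L2 = HBCDEF/G/- → run H
t=12: L0/L1/L2 = BCDEF/GH/- → run B
t=13: L0/L1/L2 = BCDEF/GH/- → run B
t=14: L0/L1/L2 = BCDEF/GH/- → run B
t=15: L0/L1/L2 = BCDEF/GH/- → run B
t=16: L0/L1/L2 = CDEF/GHB/- → run C
t=17: L0/L1/L2 = CDEF/GHB/- → run C
t=18: L0/L1/L2 = DEF/GHB/- → run D
t=19: L0/L1/L2 = DEF/GHB/- → run D
t=20: L0/L1/L2 = DEF/GHB/- → run D
t=21: L0/L1/L2 = DEF/GHB/- → run D
t=22: L0/L1/L2 = EF/GHB/- → run E
t=23: L0/L1/L2 = EF/GHB/- → run E
t=24: L0/L1/L2 = EF/GHB/- → run E
t=25: L0/L1/L2 = F/GHB/- → run F
t=26: L0/L1/L2 = F/GHB/- → run F
t=27: L0/L1/L2 = -/GHB/- → run G
t=28: L0/L1/L2 = -/HB/- → run H
t=29: L0/L1/L2 = -/HB/- → run H
t=30: L0/L1/L2 = -/HB/- → run H
t=31: L0/L1/L2 = -/HB/- → run H
t=32: L0/L1/L2 = -/B/- → run B
t=33: L0/L1/L2 = -/B/- → run B
t=34: (idle)
t=35: (idle)
t=36: (idle)
t=37: (idle)
t=38: (idle)
t=39: (idle)
t=40: (idle)
t=41: (idle)

completion order = A, C, D, E, F, G, H, B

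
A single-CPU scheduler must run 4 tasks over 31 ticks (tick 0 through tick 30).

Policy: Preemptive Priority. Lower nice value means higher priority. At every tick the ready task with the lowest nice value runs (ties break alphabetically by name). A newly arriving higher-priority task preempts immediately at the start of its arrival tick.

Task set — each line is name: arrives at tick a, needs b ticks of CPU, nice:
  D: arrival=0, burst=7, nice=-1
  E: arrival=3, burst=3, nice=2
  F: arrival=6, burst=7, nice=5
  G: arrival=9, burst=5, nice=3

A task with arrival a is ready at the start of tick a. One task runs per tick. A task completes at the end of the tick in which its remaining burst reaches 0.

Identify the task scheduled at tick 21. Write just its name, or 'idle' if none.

t=0: ready={D} → run D
t=1: ready={D} → run D
t=2: ready={D} → run D
t=3: ready={D,E} → run D
t=4: ready={D,E} → run D
t=5: ready={D,E} → run D
t=6: ready={D,E,F} → run D
t=7: ready={E,F} → run E
t=8: ready={E,F} → run E
t=9: ready={E,F,G} → run E
t=10: ready={F,G} → run G
t=11: ready={F,G} → run G
t=12: ready={F,G} → run G
t=13: ready={F,G} → run G
t=14: ready={F,G} → run G
t=15: ready={F} → run F
t=16: ready={F} → run F
t=17: ready={F} → run F
t=18: ready={F} → run F
t=19: ready={F} → run F
t=20: ready={F} → run F
t=21: ready={F} → run F
t=22: (idle)
t=23: (idle)
t=24: (idle)
t=25: (idle)
t=26: (idle)
t=27: (idle)
t=28: (idle)
t=29: (idle)
t=30: (idle)

running at tick 21 = F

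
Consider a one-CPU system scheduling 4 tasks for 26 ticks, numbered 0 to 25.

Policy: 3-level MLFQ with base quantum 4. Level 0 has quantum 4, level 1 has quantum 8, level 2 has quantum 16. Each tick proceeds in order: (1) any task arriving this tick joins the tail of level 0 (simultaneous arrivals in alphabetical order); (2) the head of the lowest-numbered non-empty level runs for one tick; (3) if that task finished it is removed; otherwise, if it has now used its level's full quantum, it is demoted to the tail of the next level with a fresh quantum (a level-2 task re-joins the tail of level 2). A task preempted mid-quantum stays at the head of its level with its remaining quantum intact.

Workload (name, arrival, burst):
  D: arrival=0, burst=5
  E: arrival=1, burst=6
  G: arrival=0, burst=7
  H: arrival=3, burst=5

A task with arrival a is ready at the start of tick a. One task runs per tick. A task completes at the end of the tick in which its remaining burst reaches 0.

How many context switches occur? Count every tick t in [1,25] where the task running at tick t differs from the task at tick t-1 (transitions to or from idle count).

context switches = 8

t=0: L0/L1/L2 = DG/-/- → run D
t=1: L0/L1/L2 = DGE/-/- → run D
t=2: L0/L1/L2 = DGE/-/- → run D
t=3: L0/L1/L2 = DGEH/-/- → run D
t=4: L0/L1/L2 = GEH/D/- → run G
t=5: L0/L1/L2 = GEH/D/- → run G
t=6: L0/L1/L2 = GEH/D/- → run G
t=7: L0/L1/L2 = GEH/D/- → run G
t=8: L0/L1/L2 = EH/DG/- → run E
t=9: L0/L1/L2 = EH/DG/- → run E
t=10: L0/L1/L2 = EH/DG/- → run E
t=11: L0/L1/L2 = EH/DG/- → run E
t=12: L0/L1/L2 = H/DGE/- → run H
t=13: L0/L1/L2 = H/DGE/- → run H
t=14: L0/L1/L2 = H/DGE/- → run H
t=15: L0/L1/L2 = H/DGE/- → run H
t=16: L0/L1/L2 = -/DGEH/- → run D
t=17: L0/L1/L2 = -/GEH/- → run G
t=18: L0/L1/L2 = -/GEH/- → run G
t=19: L0/L1/L2 = -/GEH/- → run G
t=20: L0/L1/L2 = -/EH/- → run E
t=21: L0/L1/L2 = -/EH/- → run E
t=22: L0/L1/L2 = -/H/- → run H
t=23: (idle)
t=24: (idle)
t=25: (idle)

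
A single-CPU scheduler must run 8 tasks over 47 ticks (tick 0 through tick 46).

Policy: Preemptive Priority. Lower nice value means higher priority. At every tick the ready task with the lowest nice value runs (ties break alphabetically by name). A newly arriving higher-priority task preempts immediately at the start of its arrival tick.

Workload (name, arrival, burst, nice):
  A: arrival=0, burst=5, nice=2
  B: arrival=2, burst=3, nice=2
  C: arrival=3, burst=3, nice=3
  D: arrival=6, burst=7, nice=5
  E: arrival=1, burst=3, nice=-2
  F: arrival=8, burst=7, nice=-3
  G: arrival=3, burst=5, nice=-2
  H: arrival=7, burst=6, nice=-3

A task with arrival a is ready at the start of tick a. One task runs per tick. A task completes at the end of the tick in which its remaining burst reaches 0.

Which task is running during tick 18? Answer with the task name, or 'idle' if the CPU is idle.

running at tick 18 = H

t=0: ready={A} → run A
t=1: ready={A,E} → run E
t=2: ready={A,B,E} → run E
t=3: ready={A,B,C,E,G} → run E
t=4: ready={A,B,C,G} → run G
t=5: ready={A,B,C,G} → run G
t=6: ready={A,B,C,D,G} → run G
t=7: ready={A,B,C,D,G,H} → run H
t=8: ready={A,B,C,D,F,G,H} → run F
t=9: ready={A,B,C,D,F,G,H} → run F
t=10: ready={A,B,C,D,F,G,H} → run F
t=11: ready={A,B,C,D,F,G,H} → run F
t=12: ready={A,B,C,D,F,G,H} → run F
t=13: ready={A,B,C,D,F,G,H} → run F
t=14: ready={A,B,C,D,F,G,H} → run F
t=15: ready={A,B,C,D,G,H} → run H
t=16: ready={A,B,C,D,G,H} → run H
t=17: ready={A,B,C,D,G,H} → run H
t=18: ready={A,B,C,D,G,H} → run H
t=19: ready={A,B,C,D,G,H} → run H
t=20: ready={A,B,C,D,G} → run G
t=21: ready={A,B,C,D,G} → run G
t=22: ready={A,B,C,D} → run A
t=23: ready={A,B,C,D} → run A
t=24: ready={A,B,C,D} → run A
t=25: ready={A,B,C,D} → run A
t=26: ready={B,C,D} → run B
t=27: ready={B,C,D} → run B
t=28: ready={B,C,D} → run B
t=29: ready={C,D} → run C
t=30: ready={C,D} → run C
t=31: ready={C,D} → run C
t=32: ready={D} → run D
t=33: ready={D} → run D
t=34: ready={D} → run D
t=35: ready={D} → run D
t=36: ready={D} → run D
t=37: ready={D} → run D
t=38: ready={D} → run D
t=39: (idle)
t=40: (idle)
t=41: (idle)
t=42: (idle)
t=43: (idle)
t=44: (idle)
t=45: (idle)
t=46: (idle)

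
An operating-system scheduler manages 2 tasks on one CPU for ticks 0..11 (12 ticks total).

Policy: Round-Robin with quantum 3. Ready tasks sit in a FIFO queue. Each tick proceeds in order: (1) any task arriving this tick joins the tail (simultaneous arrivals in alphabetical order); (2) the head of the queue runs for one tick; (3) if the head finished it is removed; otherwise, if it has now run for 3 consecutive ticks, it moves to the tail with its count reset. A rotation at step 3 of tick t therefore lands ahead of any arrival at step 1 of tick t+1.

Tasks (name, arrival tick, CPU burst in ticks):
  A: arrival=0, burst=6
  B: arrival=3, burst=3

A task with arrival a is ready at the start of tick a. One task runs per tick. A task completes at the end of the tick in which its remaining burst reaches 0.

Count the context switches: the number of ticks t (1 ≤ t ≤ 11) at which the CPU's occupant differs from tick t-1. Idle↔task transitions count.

t=0: queue=[A] q_used=0 → run A
t=1: queue=[A] q_used=1 → run A
t=2: queue=[A] q_used=2 → run A
t=3: queue=[A,B] q_used=0 → run A
t=4: queue=[A,B] q_used=1 → run A
t=5: queue=[A,B] q_used=2 → run A
t=6: queue=[B] q_used=0 → run B
t=7: queue=[B] q_used=1 → run B
t=8: queue=[B] q_used=2 → run B
t=9: (idle)
t=10: (idle)
t=11: (idle)

context switches = 2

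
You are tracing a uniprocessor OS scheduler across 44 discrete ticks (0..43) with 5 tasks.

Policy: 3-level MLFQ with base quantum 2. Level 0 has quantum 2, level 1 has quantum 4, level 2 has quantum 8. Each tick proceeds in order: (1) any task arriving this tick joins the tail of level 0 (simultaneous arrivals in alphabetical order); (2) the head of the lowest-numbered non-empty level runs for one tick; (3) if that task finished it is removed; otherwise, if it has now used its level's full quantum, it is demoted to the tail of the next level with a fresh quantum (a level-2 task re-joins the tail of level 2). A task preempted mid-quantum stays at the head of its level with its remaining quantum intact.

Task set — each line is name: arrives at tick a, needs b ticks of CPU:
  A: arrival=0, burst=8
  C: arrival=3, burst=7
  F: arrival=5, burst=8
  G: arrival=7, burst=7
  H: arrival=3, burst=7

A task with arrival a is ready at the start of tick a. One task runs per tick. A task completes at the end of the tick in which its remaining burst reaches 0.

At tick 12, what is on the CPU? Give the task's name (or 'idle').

t=0: L0/L1/L2 = A/-/- → run A
t=1: L0/L1/L2 = A/-/- → run A
t=2: L0/L1/L2 = -/A/- → run A
t=3: L0/L1/L2 = CH/A/- → run C
t=4: L0/L1/L2 = CH/A/- → run C
t=5: L0/L1/L2 = HF/AC/- → run H
t=6: L0/L1/L2 = HF/AC/- → run H
t=7: L0/L1/L2 = FG/ACH/- → run F
t=8: L0/L1/L2 = FG/ACH/- → run F
t=9: L0/L1/L2 = G/ACHF/- → run G
t=10: L0/L1/L2 = G/ACHF/- → run G
t=11: L0/L1/L2 = -/ACHFG/- → run A
t=12: L0/L1/L2 = -/ACHFG/- → run A
t=13: L0/L1/L2 = -/ACHFG/- → run A
t=14: L0/L1/L2 = -/CHFG/A → run C
t=15: L0/L1/L2 = -/CHFG/A → run C
t=16: L0/L1/L2 = -/CHFG/A → run C
t=17: L0/L1/L2 = -/CHFG/A → run C
t=18: L0/L1/L2 = -/HFG/AC → run H
t=19: L0/L1/L2 = -/HFG/AC → run H
t=20: L0/L1/L2 = -/HFG/AC → run H
t=21: L0/L1/L2 = -/HFG/AC → run H
t=22: L0/L1/L2 = -/FG/ACH → run F
t=23: L0/L1/L2 = -/FG/ACH → run F
t=24: L0/L1/L2 = -/FG/ACH → run F
t=25: L0/L1/L2 = -/FG/ACH → run F
t=26: L0/L1/L2 = -/G/ACHF → run G
t=27: L0/L1/L2 = -/G/ACHF → run G
t=28: L0/L1/L2 = -/G/ACHF → run G
t=29: L0/L1/L2 = -/G/ACHF → run G
t=30: L0/L1/L2 = -/-/ACHFG → run A
t=31: L0/L1/L2 = -/-/ACHFG → run A
t=32: L0/L1/L2 = -/-/CHFG → run C
t=33: L0/L1/L2 = -/-/HFG → run H
t=34: L0/L1/L2 = -/-/FG → run F
t=35: L0/L1/L2 = -/-/FG → run F
t=36: L0/L1/L2 = -/-/G → run G
t=37: (idle)
t=38: (idle)
t=39: (idle)
t=40: (idle)
t=41: (idle)
t=42: (idle)
t=43: (idle)

running at tick 12 = A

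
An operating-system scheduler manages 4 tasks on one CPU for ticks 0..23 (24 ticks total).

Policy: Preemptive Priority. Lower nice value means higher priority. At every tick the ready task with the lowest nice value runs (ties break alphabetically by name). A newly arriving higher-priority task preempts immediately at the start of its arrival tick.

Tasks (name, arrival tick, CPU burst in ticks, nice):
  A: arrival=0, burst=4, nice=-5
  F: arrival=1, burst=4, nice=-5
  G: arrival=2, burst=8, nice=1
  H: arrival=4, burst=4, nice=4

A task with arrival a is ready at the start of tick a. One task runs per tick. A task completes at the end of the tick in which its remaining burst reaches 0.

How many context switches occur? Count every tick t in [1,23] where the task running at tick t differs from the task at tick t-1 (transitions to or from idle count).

context switches = 4

t=0: ready={A} → run A
t=1: ready={A,F} → run A
t=2: ready={A,F,G} → run A
t=3: ready={A,F,G} → run A
t=4: ready={F,G,H} → run F
t=5: ready={F,G,H} → run F
t=6: ready={F,G,H} → run F
t=7: ready={F,G,H} → run F
t=8: ready={G,H} → run G
t=9: ready={G,H} → run G
t=10: ready={G,H} → run G
t=11: ready={G,H} → run G
t=12: ready={G,H} → run G
t=13: ready={G,H} → run G
t=14: ready={G,H} → run G
t=15: ready={G,H} → run G
t=16: ready={H} → run H
t=17: ready={H} → run H
t=18: ready={H} → run H
t=19: ready={H} → run H
t=20: (idle)
t=21: (idle)
t=22: (idle)
t=23: (idle)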